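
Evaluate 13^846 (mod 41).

2

Successive squares of 13 mod 41: 13^1≡13, 13^2≡5, 13^4≡25, 13^8≡10, 13^16≡18, 13^32≡37, 13^64≡16, 13^128≡10, 13^256≡18, 13^512≡37.
846 = 2 + 4 + 8 + 64 + 256 + 512, so 13^846 ≡ 5·25·10·16·18·37 ≡ 2 (mod 41).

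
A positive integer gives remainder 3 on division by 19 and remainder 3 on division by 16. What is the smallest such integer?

Since 16·6 ≡ 1 (mod 19), take x = 3 + 16·((3−3)·6 mod 19) = 3 + 16·0 = 3.
Check: 3 mod 19 = 3, 3 mod 16 = 3.

3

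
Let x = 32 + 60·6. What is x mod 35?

60·6 = 360.
360 mod 35 = 10 (since 10·35 = 350).
(32 + 10) mod 35 = 7.

7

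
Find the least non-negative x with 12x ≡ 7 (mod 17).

The inverse of 12 mod 17 is 10 (since 12·10 = 120 ≡ 1).
So x ≡ 10·7 = 70 ≡ 2 (mod 17).

2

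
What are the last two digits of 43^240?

Square-and-reduce mod 100: 43^1≡43, 43^2≡49, 43^4≡1, 43^8≡1, 43^16≡1, 43^32≡1, 43^64≡1, 43^128≡1.
240 = 16 + 32 + 64 + 128, so 43^240 ≡ 1·1·1·1 ≡ 1 (mod 100).

01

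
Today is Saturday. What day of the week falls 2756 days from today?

Dividing 2756 by 7 gives quotient 393 and remainder 5.
Saturday + 5 days → Thursday.

Thursday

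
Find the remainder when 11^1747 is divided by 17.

Successive squares of 11 mod 17: 11^1≡11, 11^2≡2, 11^4≡4, 11^8≡16, 11^16≡1, 11^32≡1, 11^64≡1, 11^128≡1, 11^256≡1, 11^512≡1, 11^1024≡1.
Since 1747 = 1 + 2 + 16 + 64 + 128 + 512 + 1024 in binary, 11^1747 ≡ 11·2·1·1·1·1·1 ≡ 5 (mod 17).

5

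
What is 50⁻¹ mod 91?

50·71 = 3550 = 39·91 + 1, so 50⁻¹ ≡ 71 (mod 91).

71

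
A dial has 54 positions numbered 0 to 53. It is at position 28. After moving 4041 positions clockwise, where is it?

Dividing 4041 by 54 gives quotient 74 and remainder 45.
(28 + 45) mod 54 = 19.

19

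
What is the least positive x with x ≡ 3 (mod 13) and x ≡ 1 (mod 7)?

29

x ≡ 1 (mod 7) gives x ∈ {1, 8, 15, 22, 29}.
The first of these with x mod 13 = 3 is 29.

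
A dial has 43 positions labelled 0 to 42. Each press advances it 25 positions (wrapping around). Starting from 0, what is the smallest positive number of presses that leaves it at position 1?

31

25·31 = 775 = 18·43 + 1, so 25⁻¹ ≡ 31 (mod 43).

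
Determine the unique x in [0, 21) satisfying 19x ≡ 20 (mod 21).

11

19⁻¹ ≡ 10 (mod 21) because 19·10 = 190 = 9·21 + 1.
Multiplying both sides by 10: x ≡ 10·20 = 200 ≡ 11 (mod 21).
Check: 19·11 = 209 = 9·21 + 20.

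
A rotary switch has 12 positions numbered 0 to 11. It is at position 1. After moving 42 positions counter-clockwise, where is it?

7

42 − 3·12 = 6, so 42 ≡ 6 (mod 12).
(1 − 6) mod 12 = 7.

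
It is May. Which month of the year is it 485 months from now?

Dividing 485 by 12 gives quotient 40 and remainder 5.
May + 5 months → October.

October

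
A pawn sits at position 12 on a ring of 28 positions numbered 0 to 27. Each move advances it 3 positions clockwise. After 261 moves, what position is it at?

11

261·3 = 783.
Dividing 783 by 28 gives quotient 27 and remainder 27.
(12 + 27) mod 28 = 11.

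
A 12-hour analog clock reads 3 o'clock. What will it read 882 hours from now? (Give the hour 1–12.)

882 − 73·12 = 6, so 882 ≡ 6 (mod 12).
3 + 6 → 9 on a 12-hour dial.

9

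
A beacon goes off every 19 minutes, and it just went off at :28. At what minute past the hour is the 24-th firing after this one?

24·19 = 456.
456 mod 60 = 36 (since 7·60 = 420).
(28 + 36) mod 60 = 4.

4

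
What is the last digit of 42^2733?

2

Last digits of 2^n: 2, 4, 8, 6 (period 4).
2733 mod 4 = 1, so the last digit matches 2^1 = 2.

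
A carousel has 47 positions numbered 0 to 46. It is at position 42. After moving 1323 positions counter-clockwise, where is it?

1323 = 28·47 + 7, so 1323 mod 47 = 7.
(42 − 7) mod 47 = 35.

35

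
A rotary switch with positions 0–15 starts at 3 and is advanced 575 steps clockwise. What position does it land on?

575 mod 16 = 15 (since 35·16 = 560).
(3 + 15) mod 16 = 2.

2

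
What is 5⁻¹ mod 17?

7

17 = 3·5 + 2
5 = 2·2 + 1
2 = 2·1 + 0
Back-substituting gives 5·7 ≡ 1 (mod 17).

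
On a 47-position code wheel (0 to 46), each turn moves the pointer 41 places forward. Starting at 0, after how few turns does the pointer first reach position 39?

The inverse of 41 mod 47 is 39 (since 41·39 = 1599 ≡ 1).
So x ≡ 39·39 = 1521 ≡ 17 (mod 47).

17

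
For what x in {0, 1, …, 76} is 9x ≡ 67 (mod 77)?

9⁻¹ ≡ 60 (mod 77) because 9·60 = 540 = 7·77 + 1.
So x ≡ 60·67 = 4020 ≡ 16 (mod 77).

16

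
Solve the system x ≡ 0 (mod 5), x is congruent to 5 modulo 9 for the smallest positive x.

5

Since 9·4 ≡ 1 (mod 5), take x = 5 + 9·((0−5)·4 mod 5) = 5 + 9·0 = 5.
Check: 5 mod 5 = 0, 5 mod 9 = 5.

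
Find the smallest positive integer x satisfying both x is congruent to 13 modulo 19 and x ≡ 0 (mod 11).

165

Since 11·7 ≡ 1 (mod 19), take x = 0 + 11·((13−0)·7 mod 19) = 0 + 11·15 = 165.
Check: 165 mod 19 = 13, 165 mod 11 = 0.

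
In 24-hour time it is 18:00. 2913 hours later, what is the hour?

3

2913 = 121·24 + 9, so 2913 mod 24 = 9.
(18 + 9) mod 24 = 3.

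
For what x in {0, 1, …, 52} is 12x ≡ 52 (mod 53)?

12⁻¹ ≡ 31 (mod 53) because 12·31 = 372 = 7·53 + 1.
So x ≡ 31·52 = 1612 ≡ 22 (mod 53).

22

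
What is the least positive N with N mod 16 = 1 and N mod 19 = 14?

Since 19·11 ≡ 1 (mod 16), take x = 14 + 19·((1−14)·11 mod 16) = 14 + 19·1 = 33.
Check: 33 mod 16 = 1, 33 mod 19 = 14.

33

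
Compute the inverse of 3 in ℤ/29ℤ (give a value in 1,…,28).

3·10 = 30 = 1·29 + 1, so 3⁻¹ ≡ 10 (mod 29).

10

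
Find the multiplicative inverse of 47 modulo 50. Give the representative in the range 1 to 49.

47·33 = 1551 = 31·50 + 1, so 47⁻¹ ≡ 33 (mod 50).

33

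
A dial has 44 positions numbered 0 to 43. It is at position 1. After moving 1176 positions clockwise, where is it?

1176 − 26·44 = 32, so 1176 ≡ 32 (mod 44).
(1 + 32) mod 44 = 33.

33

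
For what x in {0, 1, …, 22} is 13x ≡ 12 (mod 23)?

8

13⁻¹ ≡ 16 (mod 23) because 13·16 = 208 = 9·23 + 1.
Multiplying both sides by 16: x ≡ 16·12 = 192 ≡ 8 (mod 23).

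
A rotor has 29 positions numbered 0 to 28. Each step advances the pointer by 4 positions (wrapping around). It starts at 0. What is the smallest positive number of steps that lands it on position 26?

The inverse of 4 mod 29 is 22 (since 4·22 = 88 ≡ 1).
Multiplying both sides by 22: x ≡ 22·26 = 572 ≡ 21 (mod 29).
Check: 4·21 = 84 = 2·29 + 26.

21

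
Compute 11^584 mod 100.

41

By repeated squaring mod 100: 11^1≡11, 11^2≡21, 11^4≡41, 11^8≡81, 11^16≡61, 11^32≡21, 11^64≡41, 11^128≡81, 11^256≡61, 11^512≡21.
Since 584 = 8 + 64 + 512 in binary, 11^584 ≡ 81·41·21 ≡ 41 (mod 100).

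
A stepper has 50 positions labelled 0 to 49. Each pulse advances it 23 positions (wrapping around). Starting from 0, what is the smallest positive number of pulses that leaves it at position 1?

23·37 = 851 = 17·50 + 1, so 23⁻¹ ≡ 37 (mod 50).

37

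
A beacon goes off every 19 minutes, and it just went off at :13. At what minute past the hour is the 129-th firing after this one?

129·19 = 2451.
Dividing 2451 by 60 gives quotient 40 and remainder 51.
(13 + 51) mod 60 = 4.

4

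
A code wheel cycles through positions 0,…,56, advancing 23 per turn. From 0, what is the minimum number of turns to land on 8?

23⁻¹ ≡ 5 (mod 57) because 23·5 = 115 = 2·57 + 1.
So x ≡ 5·8 = 40 ≡ 40 (mod 57).

40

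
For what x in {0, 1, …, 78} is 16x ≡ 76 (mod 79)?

64

The inverse of 16 mod 79 is 5 (since 16·5 = 80 ≡ 1).
So x ≡ 5·76 = 380 ≡ 64 (mod 79).
Check: 16·64 = 1024 = 12·79 + 76.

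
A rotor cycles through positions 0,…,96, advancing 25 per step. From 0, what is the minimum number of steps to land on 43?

The inverse of 25 mod 97 is 66 (since 25·66 = 1650 ≡ 1).
Multiplying both sides by 66: x ≡ 66·43 = 2838 ≡ 25 (mod 97).

25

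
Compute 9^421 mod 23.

Square-and-reduce mod 23: 9^1≡9, 9^2≡12, 9^4≡6, 9^8≡13, 9^16≡8, 9^32≡18, 9^64≡2, 9^128≡4, 9^256≡16.
421 = 1 + 4 + 32 + 128 + 256, so 9^421 ≡ 9·6·18·4·16 ≡ 16 (mod 23).

16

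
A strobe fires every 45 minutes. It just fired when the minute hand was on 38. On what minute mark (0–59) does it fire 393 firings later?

393·45 = 17685.
17685 − 294·60 = 45, so 17685 ≡ 45 (mod 60).
(38 + 45) mod 60 = 23.

23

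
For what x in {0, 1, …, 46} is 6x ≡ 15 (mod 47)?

26

The inverse of 6 mod 47 is 8 (since 6·8 = 48 ≡ 1).
Multiplying both sides by 8: x ≡ 8·15 = 120 ≡ 26 (mod 47).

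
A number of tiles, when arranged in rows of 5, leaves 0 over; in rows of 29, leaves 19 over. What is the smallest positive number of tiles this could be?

x ≡ 0 (mod 5) gives x ∈ {0, 5, 10, 15, 20, 25, 30, 35, …}.
The first of these with x mod 29 = 19 is 135.

135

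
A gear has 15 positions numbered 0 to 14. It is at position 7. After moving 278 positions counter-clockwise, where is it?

14

Dividing 278 by 15 gives quotient 18 and remainder 8.
(7 − 8) mod 15 = 14.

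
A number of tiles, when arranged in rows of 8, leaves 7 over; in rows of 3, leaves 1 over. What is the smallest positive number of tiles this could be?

7

Since 3·3 ≡ 1 (mod 8), take x = 1 + 3·((7−1)·3 mod 8) = 1 + 3·2 = 7.
Check: 7 mod 8 = 7, 7 mod 3 = 1.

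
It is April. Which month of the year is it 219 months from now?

July

219 mod 12 = 3 (since 18·12 = 216).
April + 3 months → July.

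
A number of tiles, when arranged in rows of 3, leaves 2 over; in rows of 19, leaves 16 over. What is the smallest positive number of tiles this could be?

x ≡ 2 (mod 3) gives x ∈ {2, 5, 8, 11, 14, 17, 20, 23, …}.
The first of these with x mod 19 = 16 is 35.

35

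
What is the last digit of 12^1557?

Last digits of 2^n: 2, 4, 8, 6 (period 4).
1557 mod 4 = 1, so the last digit matches 2^1 = 2.

2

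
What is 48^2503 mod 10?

Powers of 8 mod 10 repeat with period 4: 8, 4, 2, 6.
2503 mod 4 = 3, so the last digit matches 8^3 = 2.

2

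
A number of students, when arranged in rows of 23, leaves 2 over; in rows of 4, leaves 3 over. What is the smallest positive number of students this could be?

71

x ≡ 3 (mod 4) gives x ∈ {3, 7, 11, 15, 19, 23, 27, 31, …}.
The first of these with x mod 23 = 2 is 71.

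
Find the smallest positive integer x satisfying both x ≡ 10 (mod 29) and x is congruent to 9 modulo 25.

Since 25·7 ≡ 1 (mod 29), take x = 9 + 25·((10−9)·7 mod 29) = 9 + 25·7 = 184.
Check: 184 mod 29 = 10, 184 mod 25 = 9.

184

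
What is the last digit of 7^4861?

Last digits of 7^n: 7, 9, 3, 1 (period 4).
4861 mod 4 = 1, so the last digit matches 7^1 = 7.

7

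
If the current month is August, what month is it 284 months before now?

284 = 23·12 + 8, so 284 mod 12 = 8.
August − 8 months → December.

December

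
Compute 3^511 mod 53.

8

Square-and-reduce mod 53: 3^1≡3, 3^2≡9, 3^4≡28, 3^8≡42, 3^16≡15, 3^32≡13, 3^64≡10, 3^128≡47, 3^256≡36.
Since 511 = 1 + 2 + 4 + 8 + 16 + 32 + 64 + 128 + 256 in binary, 3^511 ≡ 3·9·28·42·15·13·10·47·36 ≡ 8 (mod 53).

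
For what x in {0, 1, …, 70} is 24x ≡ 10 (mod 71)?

24⁻¹ ≡ 3 (mod 71) because 24·3 = 72 = 1·71 + 1.
So x ≡ 3·10 = 30 ≡ 30 (mod 71).

30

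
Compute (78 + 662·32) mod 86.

662·32 = 21184.
Dividing 21184 by 86 gives quotient 246 and remainder 28.
(78 + 28) mod 86 = 20.

20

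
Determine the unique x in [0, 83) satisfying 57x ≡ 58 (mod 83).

57⁻¹ ≡ 67 (mod 83) because 57·67 = 3819 = 46·83 + 1.
Multiplying both sides by 67: x ≡ 67·58 = 3886 ≡ 68 (mod 83).

68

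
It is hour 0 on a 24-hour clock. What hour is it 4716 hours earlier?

Dividing 4716 by 24 gives quotient 196 and remainder 12.
(0 − 12) mod 24 = 12.

12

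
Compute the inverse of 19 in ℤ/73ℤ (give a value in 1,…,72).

50

73 = 3·19 + 16
19 = 1·16 + 3
16 = 5·3 + 1
3 = 3·1 + 0
Back-substituting gives 19·50 ≡ 1 (mod 73).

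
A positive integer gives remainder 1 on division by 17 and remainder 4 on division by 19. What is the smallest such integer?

x ≡ 1 (mod 17) gives x ∈ {1, 18, 35, 52, 69, 86, 103, 120, …}.
The first of these with x mod 19 = 4 is 137.

137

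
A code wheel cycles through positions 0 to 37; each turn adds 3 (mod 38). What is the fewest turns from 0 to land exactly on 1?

38 = 12·3 + 2
3 = 1·2 + 1
2 = 2·1 + 0
Back-substituting gives 3·13 ≡ 1 (mod 38).

13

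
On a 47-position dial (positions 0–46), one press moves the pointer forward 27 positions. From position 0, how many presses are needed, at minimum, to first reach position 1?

7

27·7 = 189 = 4·47 + 1, so 27⁻¹ ≡ 7 (mod 47).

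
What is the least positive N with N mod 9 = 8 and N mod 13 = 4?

Since 13·7 ≡ 1 (mod 9), take x = 4 + 13·((8−4)·7 mod 9) = 4 + 13·1 = 17.
Check: 17 mod 9 = 8, 17 mod 13 = 4.

17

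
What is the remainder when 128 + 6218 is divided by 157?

66

6218 − 39·157 = 95, so 6218 ≡ 95 (mod 157).
(128 + 95) mod 157 = 66.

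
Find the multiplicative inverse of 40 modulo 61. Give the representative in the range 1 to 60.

29

61 = 1·40 + 21
40 = 1·21 + 19
21 = 1·19 + 2
19 = 9·2 + 1
2 = 2·1 + 0
Back-substituting gives 40·29 ≡ 1 (mod 61).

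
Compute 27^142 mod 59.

Square-and-reduce mod 59: 27^1≡27, 27^2≡21, 27^4≡28, 27^8≡17, 27^16≡53, 27^32≡36, 27^64≡57, 27^128≡4.
142 = 2 + 4 + 8 + 128, so 27^142 ≡ 21·28·17·4 ≡ 41 (mod 59).

41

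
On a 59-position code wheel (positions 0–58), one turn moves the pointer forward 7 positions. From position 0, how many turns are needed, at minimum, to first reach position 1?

59 = 8·7 + 3
7 = 2·3 + 1
3 = 3·1 + 0
Back-substituting gives 7·17 ≡ 1 (mod 59).

17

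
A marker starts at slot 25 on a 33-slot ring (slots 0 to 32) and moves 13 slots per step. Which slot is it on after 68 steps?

68·13 = 884.
884 − 26·33 = 26, so 884 ≡ 26 (mod 33).
(25 + 26) mod 33 = 18.

18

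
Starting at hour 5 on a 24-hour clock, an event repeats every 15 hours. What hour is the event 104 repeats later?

104·15 = 1560.
1560 mod 24 = 0 (since 65·24 = 1560).
(5 + 0) mod 24 = 5.

5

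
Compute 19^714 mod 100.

Successive squares of 19 mod 100: 19^1≡19, 19^2≡61, 19^4≡21, 19^8≡41, 19^16≡81, 19^32≡61, 19^64≡21, 19^128≡41, 19^256≡81, 19^512≡61.
714 = 2 + 8 + 64 + 128 + 512, so 19^714 ≡ 61·41·21·41·61 ≡ 21 (mod 100).

21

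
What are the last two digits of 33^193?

By repeated squaring mod 100: 33^1≡33, 33^2≡89, 33^4≡21, 33^8≡41, 33^16≡81, 33^32≡61, 33^64≡21, 33^128≡41.
193 = 1 + 64 + 128, so 33^193 ≡ 33·21·41 ≡ 13 (mod 100).

13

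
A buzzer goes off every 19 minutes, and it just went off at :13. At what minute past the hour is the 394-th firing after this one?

394·19 = 7486.
Dividing 7486 by 60 gives quotient 124 and remainder 46.
(13 + 46) mod 60 = 59.

59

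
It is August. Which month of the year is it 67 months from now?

March

Dividing 67 by 12 gives quotient 5 and remainder 7.
August + 7 months → March.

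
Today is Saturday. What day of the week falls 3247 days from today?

Dividing 3247 by 7 gives quotient 463 and remainder 6.
Saturday + 6 days → Friday.

Friday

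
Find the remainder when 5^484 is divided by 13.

Successive squares of 5 mod 13: 5^1≡5, 5^2≡12, 5^4≡1, 5^8≡1, 5^16≡1, 5^32≡1, 5^64≡1, 5^128≡1, 5^256≡1.
Since 484 = 4 + 32 + 64 + 128 + 256 in binary, 5^484 ≡ 1·1·1·1·1 ≡ 1 (mod 13).

1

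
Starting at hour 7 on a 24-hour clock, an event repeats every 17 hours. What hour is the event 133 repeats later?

133·17 = 2261.
2261 = 94·24 + 5, so 2261 mod 24 = 5.
(7 + 5) mod 24 = 12.

12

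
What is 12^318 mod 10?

The units digit of 12^n cycles with period 4: 2, 4, 8, 6, …
318 mod 4 = 2, so the last digit matches 2^2 = 4.

4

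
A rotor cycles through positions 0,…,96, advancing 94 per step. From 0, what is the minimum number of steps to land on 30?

87

The inverse of 94 mod 97 is 32 (since 94·32 = 3008 ≡ 1).
So x ≡ 32·30 = 960 ≡ 87 (mod 97).
Check: 94·87 = 8178 = 84·97 + 30.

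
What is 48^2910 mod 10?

The units digit of 48^n cycles with period 4: 8, 4, 2, 6, …
2910 mod 4 = 2, so the last digit matches 8^2 = 4.

4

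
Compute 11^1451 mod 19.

7

Successive squares of 11 mod 19: 11^1≡11, 11^2≡7, 11^4≡11, 11^8≡7, 11^16≡11, 11^32≡7, 11^64≡11, 11^128≡7, 11^256≡11, 11^512≡7, 11^1024≡11.
1451 = 1 + 2 + 8 + 32 + 128 + 256 + 1024, so 11^1451 ≡ 11·7·7·7·7·11·11 ≡ 7 (mod 19).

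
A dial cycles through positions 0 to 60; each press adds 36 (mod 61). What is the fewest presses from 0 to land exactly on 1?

61 = 1·36 + 25
36 = 1·25 + 11
25 = 2·11 + 3
11 = 3·3 + 2
3 = 1·2 + 1
2 = 2·1 + 0
Back-substituting gives 36·39 ≡ 1 (mod 61).

39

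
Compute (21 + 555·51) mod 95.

16

555·51 = 28305.
28305 − 297·95 = 90, so 28305 ≡ 90 (mod 95).
(21 + 90) mod 95 = 16.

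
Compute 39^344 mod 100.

Successive squares of 39 mod 100: 39^1≡39, 39^2≡21, 39^4≡41, 39^8≡81, 39^16≡61, 39^32≡21, 39^64≡41, 39^128≡81, 39^256≡61.
344 = 8 + 16 + 64 + 256, so 39^344 ≡ 81·61·41·61 ≡ 41 (mod 100).

41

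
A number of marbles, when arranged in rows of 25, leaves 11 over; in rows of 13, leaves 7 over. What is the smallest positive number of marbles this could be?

Since 13·2 ≡ 1 (mod 25), take x = 7 + 13·((11−7)·2 mod 25) = 7 + 13·8 = 111.
Check: 111 mod 25 = 11, 111 mod 13 = 7.

111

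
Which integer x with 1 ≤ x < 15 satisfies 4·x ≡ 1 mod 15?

4

15 = 3·4 + 3
4 = 1·3 + 1
3 = 3·1 + 0
Back-substituting gives 4·4 ≡ 1 (mod 15).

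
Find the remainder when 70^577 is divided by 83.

By repeated squaring mod 83: 70^1≡70, 70^2≡3, 70^4≡9, 70^8≡81, 70^16≡4, 70^32≡16, 70^64≡7, 70^128≡49, 70^256≡77, 70^512≡36.
577 = 1 + 64 + 512, so 70^577 ≡ 70·7·36 ≡ 44 (mod 83).

44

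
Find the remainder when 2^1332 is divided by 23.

2

Square-and-reduce mod 23: 2^1≡2, 2^2≡4, 2^4≡16, 2^8≡3, 2^16≡9, 2^32≡12, 2^64≡6, 2^128≡13, 2^256≡8, 2^512≡18, 2^1024≡2.
Since 1332 = 4 + 16 + 32 + 256 + 1024 in binary, 2^1332 ≡ 16·9·12·8·2 ≡ 2 (mod 23).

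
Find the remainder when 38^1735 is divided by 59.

By repeated squaring mod 59: 38^1≡38, 38^2≡28, 38^4≡17, 38^8≡53, 38^16≡36, 38^32≡57, 38^64≡4, 38^128≡16, 38^256≡20, 38^512≡46, 38^1024≡51.
1735 = 1 + 2 + 4 + 64 + 128 + 512 + 1024, so 38^1735 ≡ 38·28·17·4·16·46·51 ≡ 39 (mod 59).

39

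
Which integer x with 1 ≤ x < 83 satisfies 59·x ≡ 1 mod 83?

38

83 = 1·59 + 24
59 = 2·24 + 11
24 = 2·11 + 2
11 = 5·2 + 1
2 = 2·1 + 0
Back-substituting gives 59·38 ≡ 1 (mod 83).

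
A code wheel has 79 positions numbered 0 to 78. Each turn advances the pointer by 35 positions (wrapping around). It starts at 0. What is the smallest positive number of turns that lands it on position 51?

35⁻¹ ≡ 70 (mod 79) because 35·70 = 2450 = 31·79 + 1.
So x ≡ 70·51 = 3570 ≡ 15 (mod 79).
Check: 35·15 = 525 = 6·79 + 51.

15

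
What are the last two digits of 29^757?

09

Square-and-reduce mod 100: 29^1≡29, 29^2≡41, 29^4≡81, 29^8≡61, 29^16≡21, 29^32≡41, 29^64≡81, 29^128≡61, 29^256≡21, 29^512≡41.
757 = 1 + 4 + 16 + 32 + 64 + 128 + 512, so 29^757 ≡ 29·81·21·41·81·61·41 ≡ 9 (mod 100).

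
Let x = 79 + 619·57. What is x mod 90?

619·57 = 35283.
35283 mod 90 = 3 (since 392·90 = 35280).
(79 + 3) mod 90 = 82.

82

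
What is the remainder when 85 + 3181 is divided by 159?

3181 = 20·159 + 1, so 3181 mod 159 = 1.
(85 + 1) mod 159 = 86.

86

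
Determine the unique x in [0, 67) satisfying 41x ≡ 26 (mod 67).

66

The inverse of 41 mod 67 is 18 (since 41·18 = 738 ≡ 1).
Multiplying both sides by 18: x ≡ 18·26 = 468 ≡ 66 (mod 67).
Check: 41·66 = 2706 = 40·67 + 26.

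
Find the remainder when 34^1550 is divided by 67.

65

By repeated squaring mod 67: 34^1≡34, 34^2≡17, 34^4≡21, 34^8≡39, 34^16≡47, 34^32≡65, 34^64≡4, 34^128≡16, 34^256≡55, 34^512≡10, 34^1024≡33.
Since 1550 = 2 + 4 + 8 + 512 + 1024 in binary, 34^1550 ≡ 17·21·39·10·33 ≡ 65 (mod 67).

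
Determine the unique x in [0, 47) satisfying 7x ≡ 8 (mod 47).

7⁻¹ ≡ 27 (mod 47) because 7·27 = 189 = 4·47 + 1.
So x ≡ 27·8 = 216 ≡ 28 (mod 47).

28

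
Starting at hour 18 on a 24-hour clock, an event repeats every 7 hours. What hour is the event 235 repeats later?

7

235·7 = 1645.
1645 − 68·24 = 13, so 1645 ≡ 13 (mod 24).
(18 + 13) mod 24 = 7.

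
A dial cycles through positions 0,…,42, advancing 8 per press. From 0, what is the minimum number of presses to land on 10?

12

8⁻¹ ≡ 27 (mod 43) because 8·27 = 216 = 5·43 + 1.
Multiplying both sides by 27: x ≡ 27·10 = 270 ≡ 12 (mod 43).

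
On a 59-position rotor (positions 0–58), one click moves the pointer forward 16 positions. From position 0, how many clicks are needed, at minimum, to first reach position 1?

16·48 = 768 = 13·59 + 1, so 16⁻¹ ≡ 48 (mod 59).

48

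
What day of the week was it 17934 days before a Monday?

17934 − 2562·7 = 0, so 17934 ≡ 0 (mod 7).
Monday − 0 days → Monday.

Monday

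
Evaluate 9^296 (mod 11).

9

Successive squares of 9 mod 11: 9^1≡9, 9^2≡4, 9^4≡5, 9^8≡3, 9^16≡9, 9^32≡4, 9^64≡5, 9^128≡3, 9^256≡9.
296 = 8 + 32 + 256, so 9^296 ≡ 3·4·9 ≡ 9 (mod 11).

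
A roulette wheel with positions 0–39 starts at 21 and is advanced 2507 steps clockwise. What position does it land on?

2507 − 62·40 = 27, so 2507 ≡ 27 (mod 40).
(21 + 27) mod 40 = 8.

8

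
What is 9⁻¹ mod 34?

9·19 = 171 = 5·34 + 1, so 9⁻¹ ≡ 19 (mod 34).

19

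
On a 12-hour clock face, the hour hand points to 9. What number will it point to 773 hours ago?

Dividing 773 by 12 gives quotient 64 and remainder 5.
9 − 5 → 4 on a 12-hour dial.

4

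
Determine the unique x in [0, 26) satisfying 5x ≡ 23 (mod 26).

5⁻¹ ≡ 21 (mod 26) because 5·21 = 105 = 4·26 + 1.
So x ≡ 21·23 = 483 ≡ 15 (mod 26).

15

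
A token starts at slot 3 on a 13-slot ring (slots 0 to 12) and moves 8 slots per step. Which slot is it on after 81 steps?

1

81·8 = 648.
648 = 49·13 + 11, so 648 mod 13 = 11.
(3 + 11) mod 13 = 1.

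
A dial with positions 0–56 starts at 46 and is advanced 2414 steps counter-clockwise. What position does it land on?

26

2414 − 42·57 = 20, so 2414 ≡ 20 (mod 57).
(46 − 20) mod 57 = 26.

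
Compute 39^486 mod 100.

Square-and-reduce mod 100: 39^1≡39, 39^2≡21, 39^4≡41, 39^8≡81, 39^16≡61, 39^32≡21, 39^64≡41, 39^128≡81, 39^256≡61.
486 = 2 + 4 + 32 + 64 + 128 + 256, so 39^486 ≡ 21·41·21·41·81·61 ≡ 61 (mod 100).

61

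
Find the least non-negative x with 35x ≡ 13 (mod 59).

56

35⁻¹ ≡ 27 (mod 59) because 35·27 = 945 = 16·59 + 1.
Multiplying both sides by 27: x ≡ 27·13 = 351 ≡ 56 (mod 59).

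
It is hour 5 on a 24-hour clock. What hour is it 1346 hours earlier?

1346 mod 24 = 2 (since 56·24 = 1344).
(5 − 2) mod 24 = 3.

3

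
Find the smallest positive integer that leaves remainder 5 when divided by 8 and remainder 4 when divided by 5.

29

x ≡ 4 (mod 5) gives x ∈ {4, 9, 14, 19, 24, 29}.
The first of these with x mod 8 = 5 is 29.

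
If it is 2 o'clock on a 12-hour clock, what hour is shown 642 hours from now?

Dividing 642 by 12 gives quotient 53 and remainder 6.
2 + 6 → 8 on a 12-hour dial.

8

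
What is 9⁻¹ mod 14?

14 = 1·9 + 5
9 = 1·5 + 4
5 = 1·4 + 1
4 = 4·1 + 0
Back-substituting gives 9·11 ≡ 1 (mod 14).

11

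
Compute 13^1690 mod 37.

Square-and-reduce mod 37: 13^1≡13, 13^2≡21, 13^4≡34, 13^8≡9, 13^16≡7, 13^32≡12, 13^64≡33, 13^128≡16, 13^256≡34, 13^512≡9, 13^1024≡7.
1690 = 2 + 8 + 16 + 128 + 512 + 1024, so 13^1690 ≡ 21·9·7·16·9·7 ≡ 30 (mod 37).

30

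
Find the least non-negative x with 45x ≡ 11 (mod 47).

The inverse of 45 mod 47 is 23 (since 45·23 = 1035 ≡ 1).
Multiplying both sides by 23: x ≡ 23·11 = 253 ≡ 18 (mod 47).

18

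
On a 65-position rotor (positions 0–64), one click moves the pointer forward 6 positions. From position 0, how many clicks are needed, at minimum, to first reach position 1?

6·11 = 66 = 1·65 + 1, so 6⁻¹ ≡ 11 (mod 65).

11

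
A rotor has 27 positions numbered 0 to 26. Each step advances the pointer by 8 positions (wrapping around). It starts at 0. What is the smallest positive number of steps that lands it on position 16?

2

The inverse of 8 mod 27 is 17 (since 8·17 = 136 ≡ 1).
Multiplying both sides by 17: x ≡ 17·16 = 272 ≡ 2 (mod 27).
Check: 8·2 = 16 = 0·27 + 16.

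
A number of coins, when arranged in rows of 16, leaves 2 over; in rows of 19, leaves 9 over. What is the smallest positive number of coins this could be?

66

x ≡ 2 (mod 16) gives x ∈ {2, 18, 34, 50, 66}.
The first of these with x mod 19 = 9 is 66.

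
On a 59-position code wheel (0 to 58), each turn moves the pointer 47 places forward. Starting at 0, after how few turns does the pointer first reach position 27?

The inverse of 47 mod 59 is 54 (since 47·54 = 2538 ≡ 1).
Multiplying both sides by 54: x ≡ 54·27 = 1458 ≡ 42 (mod 59).

42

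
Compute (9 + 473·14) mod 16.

7

473·14 = 6622.
6622 − 413·16 = 14, so 6622 ≡ 14 (mod 16).
(9 + 14) mod 16 = 7.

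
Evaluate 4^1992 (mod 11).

Successive squares of 4 mod 11: 4^1≡4, 4^2≡5, 4^4≡3, 4^8≡9, 4^16≡4, 4^32≡5, 4^64≡3, 4^128≡9, 4^256≡4, 4^512≡5, 4^1024≡3.
Since 1992 = 8 + 64 + 128 + 256 + 512 + 1024 in binary, 4^1992 ≡ 9·3·9·4·5·3 ≡ 5 (mod 11).

5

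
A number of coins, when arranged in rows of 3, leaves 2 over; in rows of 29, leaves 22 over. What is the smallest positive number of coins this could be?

x ≡ 2 (mod 3) gives x ∈ {2, 5, 8, 11, 14, 17, 20, 23, …}.
The first of these with x mod 29 = 22 is 80.

80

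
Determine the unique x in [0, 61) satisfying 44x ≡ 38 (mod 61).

48

The inverse of 44 mod 61 is 43 (since 44·43 = 1892 ≡ 1).
Multiplying both sides by 43: x ≡ 43·38 = 1634 ≡ 48 (mod 61).
Check: 44·48 = 2112 = 34·61 + 38.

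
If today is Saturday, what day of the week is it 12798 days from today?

12798 − 1828·7 = 2, so 12798 ≡ 2 (mod 7).
Saturday + 2 days → Monday.

Monday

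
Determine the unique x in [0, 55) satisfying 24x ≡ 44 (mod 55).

24⁻¹ ≡ 39 (mod 55) because 24·39 = 936 = 17·55 + 1.
Multiplying both sides by 39: x ≡ 39·44 = 1716 ≡ 11 (mod 55).
Check: 24·11 = 264 = 4·55 + 44.

11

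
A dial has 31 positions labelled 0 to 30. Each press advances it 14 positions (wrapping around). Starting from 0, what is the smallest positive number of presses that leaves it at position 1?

14·20 = 280 = 9·31 + 1, so 14⁻¹ ≡ 20 (mod 31).

20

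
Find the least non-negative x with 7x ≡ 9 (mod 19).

4

7⁻¹ ≡ 11 (mod 19) because 7·11 = 77 = 4·19 + 1.
So x ≡ 11·9 = 99 ≡ 4 (mod 19).
Check: 7·4 = 28 = 1·19 + 9.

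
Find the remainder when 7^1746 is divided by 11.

Square-and-reduce mod 11: 7^1≡7, 7^2≡5, 7^4≡3, 7^8≡9, 7^16≡4, 7^32≡5, 7^64≡3, 7^128≡9, 7^256≡4, 7^512≡5, 7^1024≡3.
Since 1746 = 2 + 16 + 64 + 128 + 512 + 1024 in binary, 7^1746 ≡ 5·4·3·9·5·3 ≡ 4 (mod 11).

4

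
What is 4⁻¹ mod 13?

13 = 3·4 + 1
4 = 4·1 + 0
Back-substituting gives 4·10 ≡ 1 (mod 13).

10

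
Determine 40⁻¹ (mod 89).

89 = 2·40 + 9
40 = 4·9 + 4
9 = 2·4 + 1
4 = 4·1 + 0
Back-substituting gives 40·69 ≡ 1 (mod 89).

69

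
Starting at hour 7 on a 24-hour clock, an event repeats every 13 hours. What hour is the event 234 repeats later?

234·13 = 3042.
3042 mod 24 = 18 (since 126·24 = 3024).
(7 + 18) mod 24 = 1.

1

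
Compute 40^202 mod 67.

By repeated squaring mod 67: 40^1≡40, 40^2≡59, 40^4≡64, 40^8≡9, 40^16≡14, 40^32≡62, 40^64≡25, 40^128≡22.
202 = 2 + 8 + 64 + 128, so 40^202 ≡ 59·9·25·22 ≡ 64 (mod 67).

64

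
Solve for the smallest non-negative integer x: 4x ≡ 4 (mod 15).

The inverse of 4 mod 15 is 4 (since 4·4 = 16 ≡ 1).
So x ≡ 4·4 = 16 ≡ 1 (mod 15).
Check: 4·1 = 4 = 0·15 + 4.

1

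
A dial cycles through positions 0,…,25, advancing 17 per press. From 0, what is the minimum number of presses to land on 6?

17⁻¹ ≡ 23 (mod 26) because 17·23 = 391 = 15·26 + 1.
So x ≡ 23·6 = 138 ≡ 8 (mod 26).

8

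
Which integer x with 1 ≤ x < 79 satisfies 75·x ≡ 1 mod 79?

59

75·59 = 4425 = 56·79 + 1, so 75⁻¹ ≡ 59 (mod 79).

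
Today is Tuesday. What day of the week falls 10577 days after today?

Dividing 10577 by 7 gives quotient 1511 and remainder 0.
Tuesday + 0 days → Tuesday.

Tuesday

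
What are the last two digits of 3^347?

87

Square-and-reduce mod 100: 3^1≡3, 3^2≡9, 3^4≡81, 3^8≡61, 3^16≡21, 3^32≡41, 3^64≡81, 3^128≡61, 3^256≡21.
347 = 1 + 2 + 8 + 16 + 64 + 256, so 3^347 ≡ 3·9·61·21·81·21 ≡ 87 (mod 100).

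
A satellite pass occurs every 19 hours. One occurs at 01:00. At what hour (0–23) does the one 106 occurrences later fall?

23

106·19 = 2014.
2014 mod 24 = 22 (since 83·24 = 1992).
(1 + 22) mod 24 = 23.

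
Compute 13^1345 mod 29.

13

Successive squares of 13 mod 29: 13^1≡13, 13^2≡24, 13^4≡25, 13^8≡16, 13^16≡24, 13^32≡25, 13^64≡16, 13^128≡24, 13^256≡25, 13^512≡16, 13^1024≡24.
Since 1345 = 1 + 64 + 256 + 1024 in binary, 13^1345 ≡ 13·16·25·24 ≡ 13 (mod 29).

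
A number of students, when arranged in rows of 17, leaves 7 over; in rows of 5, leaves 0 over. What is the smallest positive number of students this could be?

Since 5·7 ≡ 1 (mod 17), take x = 0 + 5·((7−0)·7 mod 17) = 0 + 5·15 = 75.
Check: 75 mod 17 = 7, 75 mod 5 = 0.

75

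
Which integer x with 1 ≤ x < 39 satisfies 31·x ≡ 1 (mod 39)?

39 = 1·31 + 8
31 = 3·8 + 7
8 = 1·7 + 1
7 = 7·1 + 0
Back-substituting gives 31·34 ≡ 1 (mod 39).

34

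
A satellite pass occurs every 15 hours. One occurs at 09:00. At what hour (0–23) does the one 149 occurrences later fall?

149·15 = 2235.
2235 = 93·24 + 3, so 2235 mod 24 = 3.
(9 + 3) mod 24 = 12.

12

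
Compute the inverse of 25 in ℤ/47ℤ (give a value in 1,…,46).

47 = 1·25 + 22
25 = 1·22 + 3
22 = 7·3 + 1
3 = 3·1 + 0
Back-substituting gives 25·32 ≡ 1 (mod 47).

32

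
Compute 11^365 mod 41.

3

Successive squares of 11 mod 41: 11^1≡11, 11^2≡39, 11^4≡4, 11^8≡16, 11^16≡10, 11^32≡18, 11^64≡37, 11^128≡16, 11^256≡10.
Since 365 = 1 + 4 + 8 + 32 + 64 + 256 in binary, 11^365 ≡ 11·4·16·18·37·10 ≡ 3 (mod 41).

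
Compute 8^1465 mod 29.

15

Successive squares of 8 mod 29: 8^1≡8, 8^2≡6, 8^4≡7, 8^8≡20, 8^16≡23, 8^32≡7, 8^64≡20, 8^128≡23, 8^256≡7, 8^512≡20, 8^1024≡23.
Since 1465 = 1 + 8 + 16 + 32 + 128 + 256 + 1024 in binary, 8^1465 ≡ 8·20·23·7·23·7·23 ≡ 15 (mod 29).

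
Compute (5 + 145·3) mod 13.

145·3 = 435.
435 = 33·13 + 6, so 435 mod 13 = 6.
(5 + 6) mod 13 = 11.

11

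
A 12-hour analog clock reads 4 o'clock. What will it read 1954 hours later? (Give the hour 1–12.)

2

1954 mod 12 = 10 (since 162·12 = 1944).
4 + 10 → 2 on a 12-hour dial.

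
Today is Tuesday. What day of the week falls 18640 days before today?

Wednesday

18640 = 2662·7 + 6, so 18640 mod 7 = 6.
Tuesday − 6 days → Wednesday.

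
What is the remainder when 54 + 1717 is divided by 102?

37

1717 − 16·102 = 85, so 1717 ≡ 85 (mod 102).
(54 + 85) mod 102 = 37.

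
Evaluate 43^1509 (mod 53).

By repeated squaring mod 53: 43^1≡43, 43^2≡47, 43^4≡36, 43^8≡24, 43^16≡46, 43^32≡49, 43^64≡16, 43^128≡44, 43^256≡28, 43^512≡42, 43^1024≡15.
Since 1509 = 1 + 4 + 32 + 64 + 128 + 256 + 1024 in binary, 43^1509 ≡ 43·36·49·16·44·28·15 ≡ 43 (mod 53).

43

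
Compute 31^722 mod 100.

By repeated squaring mod 100: 31^1≡31, 31^2≡61, 31^4≡21, 31^8≡41, 31^16≡81, 31^32≡61, 31^64≡21, 31^128≡41, 31^256≡81, 31^512≡61.
Since 722 = 2 + 16 + 64 + 128 + 512 in binary, 31^722 ≡ 61·81·21·41·61 ≡ 61 (mod 100).

61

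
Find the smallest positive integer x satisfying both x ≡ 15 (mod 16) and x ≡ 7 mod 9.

Since 9·9 ≡ 1 (mod 16), take x = 7 + 9·((15−7)·9 mod 16) = 7 + 9·8 = 79.
Check: 79 mod 16 = 15, 79 mod 9 = 7.

79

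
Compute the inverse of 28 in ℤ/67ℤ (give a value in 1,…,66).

28·12 = 336 = 5·67 + 1, so 28⁻¹ ≡ 12 (mod 67).

12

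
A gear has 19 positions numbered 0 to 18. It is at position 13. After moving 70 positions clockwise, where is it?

70 = 3·19 + 13, so 70 mod 19 = 13.
(13 + 13) mod 19 = 7.

7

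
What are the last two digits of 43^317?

By repeated squaring mod 100: 43^1≡43, 43^2≡49, 43^4≡1, 43^8≡1, 43^16≡1, 43^32≡1, 43^64≡1, 43^128≡1, 43^256≡1.
317 = 1 + 4 + 8 + 16 + 32 + 256, so 43^317 ≡ 43·1·1·1·1·1 ≡ 43 (mod 100).

43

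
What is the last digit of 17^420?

Powers of 7 mod 10 repeat with period 4: 7, 9, 3, 1.
420 leaves remainder 0 on division by 4, so 17^420 ends in 1.

1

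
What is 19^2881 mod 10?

9

Last digits of 9^n: 9, 1 (period 2).
2881 leaves remainder 1 on division by 2, so 19^2881 ends in 9.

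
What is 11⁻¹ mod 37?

27

37 = 3·11 + 4
11 = 2·4 + 3
4 = 1·3 + 1
3 = 3·1 + 0
Back-substituting gives 11·27 ≡ 1 (mod 37).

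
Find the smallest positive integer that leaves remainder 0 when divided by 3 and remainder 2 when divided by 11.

24

x ≡ 0 (mod 3) gives x ∈ {0, 3, 6, 9, 12, 15, 18, 21, …}.
The first of these with x mod 11 = 2 is 24.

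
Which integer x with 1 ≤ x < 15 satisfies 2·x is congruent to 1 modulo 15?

8

15 = 7·2 + 1
2 = 2·1 + 0
Back-substituting gives 2·8 ≡ 1 (mod 15).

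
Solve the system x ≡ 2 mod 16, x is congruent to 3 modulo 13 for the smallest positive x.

146

x ≡ 3 (mod 13) gives x ∈ {3, 16, 29, 42, 55, 68, 81, 94, …}.
The first of these with x mod 16 = 2 is 146.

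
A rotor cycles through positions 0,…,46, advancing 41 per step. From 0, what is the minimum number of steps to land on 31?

34

The inverse of 41 mod 47 is 39 (since 41·39 = 1599 ≡ 1).
So x ≡ 39·31 = 1209 ≡ 34 (mod 47).
Check: 41·34 = 1394 = 29·47 + 31.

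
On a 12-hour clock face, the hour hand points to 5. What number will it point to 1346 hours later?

1346 mod 12 = 2 (since 112·12 = 1344).
5 + 2 → 7 on a 12-hour dial.

7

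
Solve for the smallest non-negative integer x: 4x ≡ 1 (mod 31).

4⁻¹ ≡ 8 (mod 31) because 4·8 = 32 = 1·31 + 1.
Multiplying both sides by 8: x ≡ 8·1 = 8 ≡ 8 (mod 31).

8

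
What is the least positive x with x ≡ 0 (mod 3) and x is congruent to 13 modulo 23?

36

x ≡ 0 (mod 3) gives x ∈ {0, 3, 6, 9, 12, 15, 18, 21, …}.
The first of these with x mod 23 = 13 is 36.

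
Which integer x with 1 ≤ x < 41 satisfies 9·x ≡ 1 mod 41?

32

41 = 4·9 + 5
9 = 1·5 + 4
5 = 1·4 + 1
4 = 4·1 + 0
Back-substituting gives 9·32 ≡ 1 (mod 41).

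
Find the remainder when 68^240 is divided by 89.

By repeated squaring mod 89: 68^1≡68, 68^2≡85, 68^4≡16, 68^8≡78, 68^16≡32, 68^32≡45, 68^64≡67, 68^128≡39.
Since 240 = 16 + 32 + 64 + 128 in binary, 68^240 ≡ 32·45·67·39 ≡ 67 (mod 89).

67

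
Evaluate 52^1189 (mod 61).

Square-and-reduce mod 61: 52^1≡52, 52^2≡20, 52^4≡34, 52^8≡58, 52^16≡9, 52^32≡20, 52^64≡34, 52^128≡58, 52^256≡9, 52^512≡20, 52^1024≡34.
1189 = 1 + 4 + 32 + 128 + 1024, so 52^1189 ≡ 52·34·20·58·34 ≡ 27 (mod 61).

27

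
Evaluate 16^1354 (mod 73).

55

Square-and-reduce mod 73: 16^1≡16, 16^2≡37, 16^4≡55, 16^8≡32, 16^16≡2, 16^32≡4, 16^64≡16, 16^128≡37, 16^256≡55, 16^512≡32, 16^1024≡2.
Since 1354 = 2 + 8 + 64 + 256 + 1024 in binary, 16^1354 ≡ 37·32·16·55·2 ≡ 55 (mod 73).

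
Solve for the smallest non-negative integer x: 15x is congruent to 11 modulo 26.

15⁻¹ ≡ 7 (mod 26) because 15·7 = 105 = 4·26 + 1.
Multiplying both sides by 7: x ≡ 7·11 = 77 ≡ 25 (mod 26).
Check: 15·25 = 375 = 14·26 + 11.

25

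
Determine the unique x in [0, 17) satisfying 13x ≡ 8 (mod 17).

The inverse of 13 mod 17 is 4 (since 13·4 = 52 ≡ 1).
Multiplying both sides by 4: x ≡ 4·8 = 32 ≡ 15 (mod 17).
Check: 13·15 = 195 = 11·17 + 8.

15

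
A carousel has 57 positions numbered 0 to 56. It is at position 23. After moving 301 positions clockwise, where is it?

39

301 − 5·57 = 16, so 301 ≡ 16 (mod 57).
(23 + 16) mod 57 = 39.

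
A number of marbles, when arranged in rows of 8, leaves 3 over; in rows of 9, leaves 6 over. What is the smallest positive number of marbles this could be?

51

Since 9·1 ≡ 1 (mod 8), take x = 6 + 9·((3−6)·1 mod 8) = 6 + 9·5 = 51.
Check: 51 mod 8 = 3, 51 mod 9 = 6.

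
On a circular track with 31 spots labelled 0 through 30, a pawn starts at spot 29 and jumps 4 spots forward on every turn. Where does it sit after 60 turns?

21

60·4 = 240.
240 mod 31 = 23 (since 7·31 = 217).
(29 + 23) mod 31 = 21.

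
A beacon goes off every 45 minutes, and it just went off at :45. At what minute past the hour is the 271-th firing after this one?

0

271·45 = 12195.
12195 = 203·60 + 15, so 12195 mod 60 = 15.
(45 + 15) mod 60 = 0.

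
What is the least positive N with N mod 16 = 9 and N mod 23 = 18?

41

x ≡ 9 (mod 16) gives x ∈ {9, 25, 41}.
The first of these with x mod 23 = 18 is 41.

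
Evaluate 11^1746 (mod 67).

15

Square-and-reduce mod 67: 11^1≡11, 11^2≡54, 11^4≡35, 11^8≡19, 11^16≡26, 11^32≡6, 11^64≡36, 11^128≡23, 11^256≡60, 11^512≡49, 11^1024≡56.
1746 = 2 + 16 + 64 + 128 + 512 + 1024, so 11^1746 ≡ 54·26·36·23·49·56 ≡ 15 (mod 67).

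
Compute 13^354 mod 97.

Successive squares of 13 mod 97: 13^1≡13, 13^2≡72, 13^4≡43, 13^8≡6, 13^16≡36, 13^32≡35, 13^64≡61, 13^128≡35, 13^256≡61.
Since 354 = 2 + 32 + 64 + 256 in binary, 13^354 ≡ 72·35·61·61 ≡ 27 (mod 97).

27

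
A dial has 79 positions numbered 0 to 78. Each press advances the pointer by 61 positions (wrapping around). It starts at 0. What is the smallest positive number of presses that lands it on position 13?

The inverse of 61 mod 79 is 57 (since 61·57 = 3477 ≡ 1).
Multiplying both sides by 57: x ≡ 57·13 = 741 ≡ 30 (mod 79).
Check: 61·30 = 1830 = 23·79 + 13.

30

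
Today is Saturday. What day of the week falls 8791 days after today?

Friday

Dividing 8791 by 7 gives quotient 1255 and remainder 6.
Saturday + 6 days → Friday.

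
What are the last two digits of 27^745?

Successive squares of 27 mod 100: 27^1≡27, 27^2≡29, 27^4≡41, 27^8≡81, 27^16≡61, 27^32≡21, 27^64≡41, 27^128≡81, 27^256≡61, 27^512≡21.
Since 745 = 1 + 8 + 32 + 64 + 128 + 512 in binary, 27^745 ≡ 27·81·21·41·81·21 ≡ 7 (mod 100).

07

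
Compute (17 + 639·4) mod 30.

639·4 = 2556.
Dividing 2556 by 30 gives quotient 85 and remainder 6.
(17 + 6) mod 30 = 23.

23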